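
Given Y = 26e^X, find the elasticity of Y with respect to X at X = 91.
Elasticity = 91

Elasticity = (dY/dX) · (X/Y)

dY/dX = 26·e^X
At X = 91: dY/dX = 26·e^91, Y = 26·e^91

Elasticity = (26·e^91) · (91 / (26·e^91)) = 91

Interpretation: for a small percentage change in X, the percentage change in Y is approximately 91.00 times as large.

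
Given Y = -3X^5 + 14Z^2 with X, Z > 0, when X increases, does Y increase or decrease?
Y decreases

Taking the partial derivative:
∂Y/∂X = -15X^4

∂Y/∂X = -15X^4 < 0 (assuming positive values)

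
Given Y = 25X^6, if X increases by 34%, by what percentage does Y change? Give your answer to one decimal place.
478.9%

For Y = 25X^6:
If X → X(1 + 0.34)
Then Y → Y · (1 + 0.34)^6
     ≈ Y · 5.7893

Percentage change = ((1 + 0.34)^6 − 1) × 100% ≈ 478.9%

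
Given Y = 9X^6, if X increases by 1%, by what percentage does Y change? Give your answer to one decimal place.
6.2%

For Y = 9X^6:
If X → X(1 + 0.01)
Then Y → Y · (1 + 0.01)^6
     ≈ Y · 1.0615

Percentage change = ((1 + 0.01)^6 − 1) × 100% ≈ 6.2%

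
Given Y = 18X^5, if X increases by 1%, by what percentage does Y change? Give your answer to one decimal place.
5.1%

For Y = 18X^5:
If X → X(1 + 0.01)
Then Y → Y · (1 + 0.01)^5
     ≈ Y · 1.0510

Percentage change = ((1 + 0.01)^5 − 1) × 100% ≈ 5.1%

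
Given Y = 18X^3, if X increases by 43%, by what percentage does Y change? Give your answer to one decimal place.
192.4%

For Y = 18X^3:
If X → X(1 + 0.43)
Then Y → Y · (1 + 0.43)^3
     ≈ Y · 2.9242

Percentage change = ((1 + 0.43)^3 − 1) × 100% ≈ 192.4%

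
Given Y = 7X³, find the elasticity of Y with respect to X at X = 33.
Elasticity = 3

Elasticity = (dY/dX) · (X/Y)

dY/dX = 21·X²
At X = 33: dY/dX = 22869, Y = 251559

Elasticity = 22869 · (33 / 251559) = 3

Interpretation: for a small percentage change in X, the percentage change in Y is approximately 3.00 times as large.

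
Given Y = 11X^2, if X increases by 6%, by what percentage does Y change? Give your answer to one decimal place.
12.4%

For Y = 11X^2:
If X → X(1 + 0.06)
Then Y → Y · (1 + 0.06)^2
     = Y · 1.1236

Percentage change = ((1 + 0.06)^2 − 1) × 100% ≈ 12.4%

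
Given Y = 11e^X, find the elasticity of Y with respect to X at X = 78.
Elasticity = 78

Elasticity = (dY/dX) · (X/Y)

dY/dX = 11·e^X
At X = 78: dY/dX = 11·e^78, Y = 11·e^78

Elasticity = (11·e^78) · (78 / (11·e^78)) = 78

Interpretation: for a small percentage change in X, the percentage change in Y is approximately 78.00 times as large.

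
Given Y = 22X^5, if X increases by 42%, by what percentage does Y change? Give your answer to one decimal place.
477.4%

For Y = 22X^5:
If X → X(1 + 0.42)
Then Y → Y · (1 + 0.42)^5
     ≈ Y · 5.7735

Percentage change = ((1 + 0.42)^5 − 1) × 100% ≈ 477.4%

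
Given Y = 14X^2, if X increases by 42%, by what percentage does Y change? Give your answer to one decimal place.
101.6%

For Y = 14X^2:
If X → X(1 + 0.42)
Then Y → Y · (1 + 0.42)^2
     = Y · 2.0164

Percentage change = ((1 + 0.42)^2 − 1) × 100% ≈ 101.6%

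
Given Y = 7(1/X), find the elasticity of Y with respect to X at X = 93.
Elasticity = -1

Elasticity = (dY/dX) · (X/Y)

dY/dX = -7/X²
At X = 93: dY/dX = -7/8649, Y = 7/93

Elasticity = (-7/8649) · (93 / (7/93)) = -1

Interpretation: for a small percentage change in X, the percentage change in Y is approximately -1.00 times as large.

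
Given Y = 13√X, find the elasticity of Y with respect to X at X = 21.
Elasticity = 1/2

Elasticity = (dY/dX) · (X/Y)

dY/dX = 13/(2·√X)
At X = 21: dY/dX = 13·√21/42, Y = 13·√21

Elasticity = (13·√21/42) · (21 / (13·√21)) = 1/2

Interpretation: for a small percentage change in X, the percentage change in Y is approximately 0.50 times as large.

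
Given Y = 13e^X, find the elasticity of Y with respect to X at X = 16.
Elasticity = 16

Elasticity = (dY/dX) · (X/Y)

dY/dX = 13·e^X
At X = 16: dY/dX = 13·e^16, Y = 13·e^16

Elasticity = (13·e^16) · (16 / (13·e^16)) = 16

Interpretation: for a small percentage change in X, the percentage change in Y is approximately 16.00 times as large.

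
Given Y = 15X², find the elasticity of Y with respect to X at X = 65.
Elasticity = 2

Elasticity = (dY/dX) · (X/Y)

dY/dX = 30·X
At X = 65: dY/dX = 1950, Y = 63375

Elasticity = 1950 · (65 / 63375) = 2

Interpretation: for a small percentage change in X, the percentage change in Y is approximately 2.00 times as large.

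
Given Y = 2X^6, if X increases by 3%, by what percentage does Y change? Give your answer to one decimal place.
19.4%

For Y = 2X^6:
If X → X(1 + 0.03)
Then Y → Y · (1 + 0.03)^6
     ≈ Y · 1.1941

Percentage change = ((1 + 0.03)^6 − 1) × 100% ≈ 19.4%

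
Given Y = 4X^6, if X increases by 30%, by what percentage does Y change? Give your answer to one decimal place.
382.7%

For Y = 4X^6:
If X → X(1 + 0.3)
Then Y → Y · (1 + 0.3)^6
     ≈ Y · 4.8268

Percentage change = ((1 + 0.3)^6 − 1) × 100% ≈ 382.7%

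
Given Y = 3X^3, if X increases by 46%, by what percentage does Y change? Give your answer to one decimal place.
211.2%

For Y = 3X^3:
If X → X(1 + 0.46)
Then Y → Y · (1 + 0.46)^3
     ≈ Y · 3.1121

Percentage change = ((1 + 0.46)^3 − 1) × 100% ≈ 211.2%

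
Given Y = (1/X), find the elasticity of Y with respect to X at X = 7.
Elasticity = -1

Elasticity = (dY/dX) · (X/Y)

dY/dX = -1/X²
At X = 7: dY/dX = -1/49, Y = 1/7

Elasticity = (-1/49) · (7 / (1/7)) = -1

Interpretation: for a small percentage change in X, the percentage change in Y is approximately -1.00 times as large.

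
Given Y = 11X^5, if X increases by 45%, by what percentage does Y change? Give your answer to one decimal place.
541.0%

For Y = 11X^5:
If X → X(1 + 0.45)
Then Y → Y · (1 + 0.45)^5
     ≈ Y · 6.4097

Percentage change = ((1 + 0.45)^5 − 1) × 100% ≈ 541.0%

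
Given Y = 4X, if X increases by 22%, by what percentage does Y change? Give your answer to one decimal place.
22.0%

For Y = 4X:
If X → X(1 + 0.22)
Then Y → Y · (1 + 0.22)^1
     = Y · 1.2200

Percentage change = ((1 + 0.22)^1 − 1) × 100% = 22.0%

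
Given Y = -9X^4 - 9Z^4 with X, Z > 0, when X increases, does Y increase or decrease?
Y decreases

Taking the partial derivative:
∂Y/∂X = -36X^3

∂Y/∂X = -36X^3 < 0 (assuming positive values)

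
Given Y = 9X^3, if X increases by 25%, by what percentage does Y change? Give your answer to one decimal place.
95.3%

For Y = 9X^3:
If X → X(1 + 0.25)
Then Y → Y · (1 + 0.25)^3
     ≈ Y · 1.9531

Percentage change = ((1 + 0.25)^3 − 1) × 100% ≈ 95.3%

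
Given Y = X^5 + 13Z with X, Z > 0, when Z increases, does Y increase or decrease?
Y increases

Taking the partial derivative:
∂Y/∂Z = 13

∂Y/∂Z = 13 > 0 (assuming positive values)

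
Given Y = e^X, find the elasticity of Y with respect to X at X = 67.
Elasticity = 67

Elasticity = (dY/dX) · (X/Y)

dY/dX = e^X
At X = 67: dY/dX = e^67, Y = e^67

Elasticity = (e^67) · (67 / (e^67)) = 67

Interpretation: for a small percentage change in X, the percentage change in Y is approximately 67.00 times as large.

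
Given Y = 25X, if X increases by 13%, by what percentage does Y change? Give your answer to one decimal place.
13.0%

For Y = 25X:
If X → X(1 + 0.13)
Then Y → Y · (1 + 0.13)^1
     = Y · 1.1300

Percentage change = ((1 + 0.13)^1 − 1) × 100% = 13.0%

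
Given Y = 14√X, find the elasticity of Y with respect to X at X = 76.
Elasticity = 1/2

Elasticity = (dY/dX) · (X/Y)

dY/dX = 7/√X
At X = 76: dY/dX = 7·√19/38, Y = 28·√19

Elasticity = (7·√19/38) · (76 / (28·√19)) = 1/2

Interpretation: for a small percentage change in X, the percentage change in Y is approximately 0.50 times as large.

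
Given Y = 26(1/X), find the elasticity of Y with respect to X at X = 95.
Elasticity = -1

Elasticity = (dY/dX) · (X/Y)

dY/dX = -26/X²
At X = 95: dY/dX = -26/9025, Y = 26/95

Elasticity = (-26/9025) · (95 / (26/95)) = -1

Interpretation: for a small percentage change in X, the percentage change in Y is approximately -1.00 times as large.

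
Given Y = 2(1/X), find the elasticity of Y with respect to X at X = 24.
Elasticity = -1

Elasticity = (dY/dX) · (X/Y)

dY/dX = -2/X²
At X = 24: dY/dX = -1/288, Y = 1/12

Elasticity = (-1/288) · (24 / (1/12)) = -1

Interpretation: for a small percentage change in X, the percentage change in Y is approximately -1.00 times as large.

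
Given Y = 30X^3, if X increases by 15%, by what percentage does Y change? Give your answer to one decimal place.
52.1%

For Y = 30X^3:
If X → X(1 + 0.15)
Then Y → Y · (1 + 0.15)^3
     ≈ Y · 1.5209

Percentage change = ((1 + 0.15)^3 − 1) × 100% ≈ 52.1%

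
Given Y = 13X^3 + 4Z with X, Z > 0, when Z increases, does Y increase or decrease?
Y increases

Taking the partial derivative:
∂Y/∂Z = 4

∂Y/∂Z = 4 > 0 (assuming positive values)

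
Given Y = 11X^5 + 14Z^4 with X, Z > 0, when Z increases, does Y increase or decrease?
Y increases

Taking the partial derivative:
∂Y/∂Z = 56Z^3

∂Y/∂Z = 56Z^3 > 0 (assuming positive values)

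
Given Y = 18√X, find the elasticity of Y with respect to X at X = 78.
Elasticity = 1/2

Elasticity = (dY/dX) · (X/Y)

dY/dX = 9/√X
At X = 78: dY/dX = 3·√78/26, Y = 18·√78

Elasticity = (3·√78/26) · (78 / (18·√78)) = 1/2

Interpretation: for a small percentage change in X, the percentage change in Y is approximately 0.50 times as large.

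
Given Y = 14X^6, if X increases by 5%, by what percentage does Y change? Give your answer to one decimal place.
34.0%

For Y = 14X^6:
If X → X(1 + 0.05)
Then Y → Y · (1 + 0.05)^6
     ≈ Y · 1.3401

Percentage change = ((1 + 0.05)^6 − 1) × 100% ≈ 34.0%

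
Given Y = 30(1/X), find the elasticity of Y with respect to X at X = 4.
Elasticity = -1

Elasticity = (dY/dX) · (X/Y)

dY/dX = -30/X²
At X = 4: dY/dX = -15/8, Y = 15/2

Elasticity = (-15/8) · (4 / (15/2)) = -1

Interpretation: for a small percentage change in X, the percentage change in Y is approximately -1.00 times as large.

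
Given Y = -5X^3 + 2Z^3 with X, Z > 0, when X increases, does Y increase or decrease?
Y decreases

Taking the partial derivative:
∂Y/∂X = -15X^2

∂Y/∂X = -15X^2 < 0 (assuming positive values)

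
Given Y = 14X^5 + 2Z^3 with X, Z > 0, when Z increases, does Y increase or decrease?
Y increases

Taking the partial derivative:
∂Y/∂Z = 6Z^2

∂Y/∂Z = 6Z^2 > 0 (assuming positive values)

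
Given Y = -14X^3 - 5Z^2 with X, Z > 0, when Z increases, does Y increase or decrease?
Y decreases

Taking the partial derivative:
∂Y/∂Z = -10Z

∂Y/∂Z = -10Z < 0 (assuming positive values)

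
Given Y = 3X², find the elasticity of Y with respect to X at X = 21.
Elasticity = 2

Elasticity = (dY/dX) · (X/Y)

dY/dX = 6·X
At X = 21: dY/dX = 126, Y = 1323

Elasticity = 126 · (21 / 1323) = 2

Interpretation: for a small percentage change in X, the percentage change in Y is approximately 2.00 times as large.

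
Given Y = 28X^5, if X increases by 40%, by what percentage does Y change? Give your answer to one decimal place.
437.8%

For Y = 28X^5:
If X → X(1 + 0.4)
Then Y → Y · (1 + 0.4)^5
     ≈ Y · 5.3782

Percentage change = ((1 + 0.4)^5 − 1) × 100% ≈ 437.8%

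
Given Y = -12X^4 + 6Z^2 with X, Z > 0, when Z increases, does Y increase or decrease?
Y increases

Taking the partial derivative:
∂Y/∂Z = 12Z

∂Y/∂Z = 12Z > 0 (assuming positive values)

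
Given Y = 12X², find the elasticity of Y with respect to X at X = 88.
Elasticity = 2

Elasticity = (dY/dX) · (X/Y)

dY/dX = 24·X
At X = 88: dY/dX = 2112, Y = 92928

Elasticity = 2112 · (88 / 92928) = 2

Interpretation: for a small percentage change in X, the percentage change in Y is approximately 2.00 times as large.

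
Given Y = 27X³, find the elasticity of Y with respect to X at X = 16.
Elasticity = 3

Elasticity = (dY/dX) · (X/Y)

dY/dX = 81·X²
At X = 16: dY/dX = 20736, Y = 110592

Elasticity = 20736 · (16 / 110592) = 3

Interpretation: for a small percentage change in X, the percentage change in Y is approximately 3.00 times as large.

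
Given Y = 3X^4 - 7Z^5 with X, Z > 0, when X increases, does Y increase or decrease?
Y increases

Taking the partial derivative:
∂Y/∂X = 12X^3

∂Y/∂X = 12X^3 > 0 (assuming positive values)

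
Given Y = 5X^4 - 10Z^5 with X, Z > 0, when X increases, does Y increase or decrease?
Y increases

Taking the partial derivative:
∂Y/∂X = 20X^3

∂Y/∂X = 20X^3 > 0 (assuming positive values)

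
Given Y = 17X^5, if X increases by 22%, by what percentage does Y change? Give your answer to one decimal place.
170.3%

For Y = 17X^5:
If X → X(1 + 0.22)
Then Y → Y · (1 + 0.22)^5
     ≈ Y · 2.7027

Percentage change = ((1 + 0.22)^5 − 1) × 100% ≈ 170.3%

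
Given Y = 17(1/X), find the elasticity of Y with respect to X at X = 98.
Elasticity = -1

Elasticity = (dY/dX) · (X/Y)

dY/dX = -17/X²
At X = 98: dY/dX = -17/9604, Y = 17/98

Elasticity = (-17/9604) · (98 / (17/98)) = -1

Interpretation: for a small percentage change in X, the percentage change in Y is approximately -1.00 times as large.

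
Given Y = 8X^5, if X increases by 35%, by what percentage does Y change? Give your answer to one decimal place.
348.4%

For Y = 8X^5:
If X → X(1 + 0.35)
Then Y → Y · (1 + 0.35)^5
     ≈ Y · 4.4840

Percentage change = ((1 + 0.35)^5 − 1) × 100% ≈ 348.4%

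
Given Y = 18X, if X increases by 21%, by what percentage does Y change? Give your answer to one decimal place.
21.0%

For Y = 18X:
If X → X(1 + 0.21)
Then Y → Y · (1 + 0.21)^1
     = Y · 1.2100

Percentage change = ((1 + 0.21)^1 − 1) × 100% = 21.0%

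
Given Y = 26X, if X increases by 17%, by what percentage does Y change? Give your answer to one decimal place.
17.0%

For Y = 26X:
If X → X(1 + 0.17)
Then Y → Y · (1 + 0.17)^1
     = Y · 1.1700

Percentage change = ((1 + 0.17)^1 − 1) × 100% = 17.0%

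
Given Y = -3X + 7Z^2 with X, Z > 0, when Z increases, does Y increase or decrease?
Y increases

Taking the partial derivative:
∂Y/∂Z = 14Z

∂Y/∂Z = 14Z > 0 (assuming positive values)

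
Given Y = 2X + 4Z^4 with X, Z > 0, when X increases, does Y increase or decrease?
Y increases

Taking the partial derivative:
∂Y/∂X = 2

∂Y/∂X = 2 > 0 (assuming positive values)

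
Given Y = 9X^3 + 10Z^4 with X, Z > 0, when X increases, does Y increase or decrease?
Y increases

Taking the partial derivative:
∂Y/∂X = 27X^2

∂Y/∂X = 27X^2 > 0 (assuming positive values)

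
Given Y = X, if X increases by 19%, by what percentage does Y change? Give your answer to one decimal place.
19.0%

For Y = X:
If X → X(1 + 0.19)
Then Y → Y · (1 + 0.19)^1
     = Y · 1.1900

Percentage change = ((1 + 0.19)^1 − 1) × 100% = 19.0%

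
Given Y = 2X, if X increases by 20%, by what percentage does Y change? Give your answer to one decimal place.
20.0%

For Y = 2X:
If X → X(1 + 0.2)
Then Y → Y · (1 + 0.2)^1
     = Y · 1.2000

Percentage change = ((1 + 0.2)^1 − 1) × 100% = 20.0%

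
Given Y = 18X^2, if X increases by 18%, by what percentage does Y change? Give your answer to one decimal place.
39.2%

For Y = 18X^2:
If X → X(1 + 0.18)
Then Y → Y · (1 + 0.18)^2
     = Y · 1.3924

Percentage change = ((1 + 0.18)^2 − 1) × 100% ≈ 39.2%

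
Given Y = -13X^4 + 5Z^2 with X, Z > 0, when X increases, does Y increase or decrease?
Y decreases

Taking the partial derivative:
∂Y/∂X = -52X^3

∂Y/∂X = -52X^3 < 0 (assuming positive values)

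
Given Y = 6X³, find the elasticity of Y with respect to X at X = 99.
Elasticity = 3

Elasticity = (dY/dX) · (X/Y)

dY/dX = 18·X²
At X = 99: dY/dX = 176418, Y = 5821794

Elasticity = 176418 · (99 / 5821794) = 3

Interpretation: for a small percentage change in X, the percentage change in Y is approximately 3.00 times as large.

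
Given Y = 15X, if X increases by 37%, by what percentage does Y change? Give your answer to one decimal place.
37.0%

For Y = 15X:
If X → X(1 + 0.37)
Then Y → Y · (1 + 0.37)^1
     = Y · 1.3700

Percentage change = ((1 + 0.37)^1 − 1) × 100% = 37.0%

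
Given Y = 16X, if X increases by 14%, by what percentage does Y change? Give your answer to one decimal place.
14.0%

For Y = 16X:
If X → X(1 + 0.14)
Then Y → Y · (1 + 0.14)^1
     = Y · 1.1400

Percentage change = ((1 + 0.14)^1 − 1) × 100% = 14.0%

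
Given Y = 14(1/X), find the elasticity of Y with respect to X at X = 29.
Elasticity = -1

Elasticity = (dY/dX) · (X/Y)

dY/dX = -14/X²
At X = 29: dY/dX = -14/841, Y = 14/29

Elasticity = (-14/841) · (29 / (14/29)) = -1

Interpretation: for a small percentage change in X, the percentage change in Y is approximately -1.00 times as large.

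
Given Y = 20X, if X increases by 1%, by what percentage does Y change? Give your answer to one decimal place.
1.0%

For Y = 20X:
If X → X(1 + 0.01)
Then Y → Y · (1 + 0.01)^1
     = Y · 1.0100

Percentage change = ((1 + 0.01)^1 − 1) × 100% = 1.0%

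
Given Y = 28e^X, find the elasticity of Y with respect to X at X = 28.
Elasticity = 28

Elasticity = (dY/dX) · (X/Y)

dY/dX = 28·e^X
At X = 28: dY/dX = 28·e^28, Y = 28·e^28

Elasticity = (28·e^28) · (28 / (28·e^28)) = 28

Interpretation: for a small percentage change in X, the percentage change in Y is approximately 28.00 times as large.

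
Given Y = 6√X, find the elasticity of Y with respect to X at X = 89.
Elasticity = 1/2

Elasticity = (dY/dX) · (X/Y)

dY/dX = 3/√X
At X = 89: dY/dX = 3·√89/89, Y = 6·√89

Elasticity = (3·√89/89) · (89 / (6·√89)) = 1/2

Interpretation: for a small percentage change in X, the percentage change in Y is approximately 0.50 times as large.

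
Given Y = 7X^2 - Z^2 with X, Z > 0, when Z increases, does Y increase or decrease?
Y decreases

Taking the partial derivative:
∂Y/∂Z = -2Z

∂Y/∂Z = -2Z < 0 (assuming positive values)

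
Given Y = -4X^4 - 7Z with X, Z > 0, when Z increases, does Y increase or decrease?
Y decreases

Taking the partial derivative:
∂Y/∂Z = -7

∂Y/∂Z = -7 < 0 (assuming positive values)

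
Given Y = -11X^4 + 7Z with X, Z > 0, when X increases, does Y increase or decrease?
Y decreases

Taking the partial derivative:
∂Y/∂X = -44X^3

∂Y/∂X = -44X^3 < 0 (assuming positive values)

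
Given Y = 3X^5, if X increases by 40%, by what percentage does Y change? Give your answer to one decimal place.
437.8%

For Y = 3X^5:
If X → X(1 + 0.4)
Then Y → Y · (1 + 0.4)^5
     ≈ Y · 5.3782

Percentage change = ((1 + 0.4)^5 − 1) × 100% ≈ 437.8%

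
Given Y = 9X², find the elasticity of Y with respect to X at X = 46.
Elasticity = 2

Elasticity = (dY/dX) · (X/Y)

dY/dX = 18·X
At X = 46: dY/dX = 828, Y = 19044

Elasticity = 828 · (46 / 19044) = 2

Interpretation: for a small percentage change in X, the percentage change in Y is approximately 2.00 times as large.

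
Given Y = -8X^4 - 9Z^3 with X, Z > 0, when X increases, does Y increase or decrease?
Y decreases

Taking the partial derivative:
∂Y/∂X = -32X^3

∂Y/∂X = -32X^3 < 0 (assuming positive values)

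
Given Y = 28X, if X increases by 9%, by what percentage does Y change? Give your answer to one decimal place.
9.0%

For Y = 28X:
If X → X(1 + 0.09)
Then Y → Y · (1 + 0.09)^1
     = Y · 1.0900

Percentage change = ((1 + 0.09)^1 − 1) × 100% = 9.0%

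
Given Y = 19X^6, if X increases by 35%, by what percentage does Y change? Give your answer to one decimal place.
505.3%

For Y = 19X^6:
If X → X(1 + 0.35)
Then Y → Y · (1 + 0.35)^6
     ≈ Y · 6.0534

Percentage change = ((1 + 0.35)^6 − 1) × 100% ≈ 505.3%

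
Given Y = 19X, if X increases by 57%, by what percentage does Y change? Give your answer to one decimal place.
57.0%

For Y = 19X:
If X → X(1 + 0.57)
Then Y → Y · (1 + 0.57)^1
     = Y · 1.5700

Percentage change = ((1 + 0.57)^1 − 1) × 100% = 57.0%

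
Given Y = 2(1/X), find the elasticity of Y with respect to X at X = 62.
Elasticity = -1

Elasticity = (dY/dX) · (X/Y)

dY/dX = -2/X²
At X = 62: dY/dX = -1/1922, Y = 1/31

Elasticity = (-1/1922) · (62 / (1/31)) = -1

Interpretation: for a small percentage change in X, the percentage change in Y is approximately -1.00 times as large.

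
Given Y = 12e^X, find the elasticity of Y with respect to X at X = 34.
Elasticity = 34

Elasticity = (dY/dX) · (X/Y)

dY/dX = 12·e^X
At X = 34: dY/dX = 12·e^34, Y = 12·e^34

Elasticity = (12·e^34) · (34 / (12·e^34)) = 34

Interpretation: for a small percentage change in X, the percentage change in Y is approximately 34.00 times as large.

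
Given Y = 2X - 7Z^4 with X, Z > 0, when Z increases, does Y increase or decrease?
Y decreases

Taking the partial derivative:
∂Y/∂Z = -28Z^3

∂Y/∂Z = -28Z^3 < 0 (assuming positive values)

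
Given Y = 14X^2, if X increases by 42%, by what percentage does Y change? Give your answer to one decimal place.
101.6%

For Y = 14X^2:
If X → X(1 + 0.42)
Then Y → Y · (1 + 0.42)^2
     = Y · 2.0164

Percentage change = ((1 + 0.42)^2 − 1) × 100% ≈ 101.6%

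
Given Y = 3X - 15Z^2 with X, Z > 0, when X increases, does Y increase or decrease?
Y increases

Taking the partial derivative:
∂Y/∂X = 3

∂Y/∂X = 3 > 0 (assuming positive values)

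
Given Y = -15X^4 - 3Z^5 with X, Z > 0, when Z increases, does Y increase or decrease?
Y decreases

Taking the partial derivative:
∂Y/∂Z = -15Z^4

∂Y/∂Z = -15Z^4 < 0 (assuming positive values)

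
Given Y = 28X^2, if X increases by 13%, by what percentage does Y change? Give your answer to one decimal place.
27.7%

For Y = 28X^2:
If X → X(1 + 0.13)
Then Y → Y · (1 + 0.13)^2
     = Y · 1.2769

Percentage change = ((1 + 0.13)^2 − 1) × 100% ≈ 27.7%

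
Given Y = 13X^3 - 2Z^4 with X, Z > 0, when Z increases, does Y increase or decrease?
Y decreases

Taking the partial derivative:
∂Y/∂Z = -8Z^3

∂Y/∂Z = -8Z^3 < 0 (assuming positive values)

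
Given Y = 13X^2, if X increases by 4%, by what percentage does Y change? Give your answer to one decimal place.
8.2%

For Y = 13X^2:
If X → X(1 + 0.04)
Then Y → Y · (1 + 0.04)^2
     = Y · 1.0816

Percentage change = ((1 + 0.04)^2 − 1) × 100% ≈ 8.2%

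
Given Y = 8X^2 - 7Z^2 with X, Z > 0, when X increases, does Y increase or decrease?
Y increases

Taking the partial derivative:
∂Y/∂X = 16X

∂Y/∂X = 16X > 0 (assuming positive values)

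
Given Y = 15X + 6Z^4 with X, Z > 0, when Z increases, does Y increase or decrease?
Y increases

Taking the partial derivative:
∂Y/∂Z = 24Z^3

∂Y/∂Z = 24Z^3 > 0 (assuming positive values)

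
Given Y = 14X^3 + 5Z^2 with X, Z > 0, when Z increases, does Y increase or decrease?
Y increases

Taking the partial derivative:
∂Y/∂Z = 10Z

∂Y/∂Z = 10Z > 0 (assuming positive values)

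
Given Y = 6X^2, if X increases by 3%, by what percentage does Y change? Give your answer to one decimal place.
6.1%

For Y = 6X^2:
If X → X(1 + 0.03)
Then Y → Y · (1 + 0.03)^2
     = Y · 1.0609

Percentage change = ((1 + 0.03)^2 − 1) × 100% ≈ 6.1%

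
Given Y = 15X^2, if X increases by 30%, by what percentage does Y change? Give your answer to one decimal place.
69.0%

For Y = 15X^2:
If X → X(1 + 0.3)
Then Y → Y · (1 + 0.3)^2
     = Y · 1.6900

Percentage change = ((1 + 0.3)^2 − 1) × 100% = 69.0%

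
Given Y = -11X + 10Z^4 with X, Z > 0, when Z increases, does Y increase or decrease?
Y increases

Taking the partial derivative:
∂Y/∂Z = 40Z^3

∂Y/∂Z = 40Z^3 > 0 (assuming positive values)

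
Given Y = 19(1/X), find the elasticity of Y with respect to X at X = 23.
Elasticity = -1

Elasticity = (dY/dX) · (X/Y)

dY/dX = -19/X²
At X = 23: dY/dX = -19/529, Y = 19/23

Elasticity = (-19/529) · (23 / (19/23)) = -1

Interpretation: for a small percentage change in X, the percentage change in Y is approximately -1.00 times as large.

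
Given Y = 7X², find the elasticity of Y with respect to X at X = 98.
Elasticity = 2

Elasticity = (dY/dX) · (X/Y)

dY/dX = 14·X
At X = 98: dY/dX = 1372, Y = 67228

Elasticity = 1372 · (98 / 67228) = 2

Interpretation: for a small percentage change in X, the percentage change in Y is approximately 2.00 times as large.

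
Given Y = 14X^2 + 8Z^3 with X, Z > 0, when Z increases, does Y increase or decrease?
Y increases

Taking the partial derivative:
∂Y/∂Z = 24Z^2

∂Y/∂Z = 24Z^2 > 0 (assuming positive values)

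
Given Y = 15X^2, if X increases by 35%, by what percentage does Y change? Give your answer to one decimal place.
82.3%

For Y = 15X^2:
If X → X(1 + 0.35)
Then Y → Y · (1 + 0.35)^2
     = Y · 1.8225

Percentage change = ((1 + 0.35)^2 − 1) × 100% ≈ 82.3%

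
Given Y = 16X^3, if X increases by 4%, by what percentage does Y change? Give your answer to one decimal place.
12.5%

For Y = 16X^3:
If X → X(1 + 0.04)
Then Y → Y · (1 + 0.04)^3
     ≈ Y · 1.1249

Percentage change = ((1 + 0.04)^3 − 1) × 100% ≈ 12.5%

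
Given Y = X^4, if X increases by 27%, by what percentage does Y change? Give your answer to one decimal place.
160.1%

For Y = X^4:
If X → X(1 + 0.27)
Then Y → Y · (1 + 0.27)^4
     ≈ Y · 2.6014

Percentage change = ((1 + 0.27)^4 − 1) × 100% ≈ 160.1%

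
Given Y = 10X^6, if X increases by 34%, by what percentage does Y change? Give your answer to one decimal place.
478.9%

For Y = 10X^6:
If X → X(1 + 0.34)
Then Y → Y · (1 + 0.34)^6
     ≈ Y · 5.7893

Percentage change = ((1 + 0.34)^6 − 1) × 100% ≈ 478.9%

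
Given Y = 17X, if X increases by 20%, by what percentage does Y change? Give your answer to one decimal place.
20.0%

For Y = 17X:
If X → X(1 + 0.2)
Then Y → Y · (1 + 0.2)^1
     = Y · 1.2000

Percentage change = ((1 + 0.2)^1 − 1) × 100% = 20.0%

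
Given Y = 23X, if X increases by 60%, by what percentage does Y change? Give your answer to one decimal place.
60.0%

For Y = 23X:
If X → X(1 + 0.6)
Then Y → Y · (1 + 0.6)^1
     = Y · 1.6000

Percentage change = ((1 + 0.6)^1 − 1) × 100% = 60.0%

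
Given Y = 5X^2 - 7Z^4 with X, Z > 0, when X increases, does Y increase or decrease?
Y increases

Taking the partial derivative:
∂Y/∂X = 10X

∂Y/∂X = 10X > 0 (assuming positive values)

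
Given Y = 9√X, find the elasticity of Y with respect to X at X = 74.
Elasticity = 1/2

Elasticity = (dY/dX) · (X/Y)

dY/dX = 9/(2·√X)
At X = 74: dY/dX = 9·√74/148, Y = 9·√74

Elasticity = (9·√74/148) · (74 / (9·√74)) = 1/2

Interpretation: for a small percentage change in X, the percentage change in Y is approximately 0.50 times as large.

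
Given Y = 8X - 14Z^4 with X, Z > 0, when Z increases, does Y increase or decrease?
Y decreases

Taking the partial derivative:
∂Y/∂Z = -56Z^3

∂Y/∂Z = -56Z^3 < 0 (assuming positive values)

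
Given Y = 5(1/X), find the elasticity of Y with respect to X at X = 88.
Elasticity = -1

Elasticity = (dY/dX) · (X/Y)

dY/dX = -5/X²
At X = 88: dY/dX = -5/7744, Y = 5/88

Elasticity = (-5/7744) · (88 / (5/88)) = -1

Interpretation: for a small percentage change in X, the percentage change in Y is approximately -1.00 times as large.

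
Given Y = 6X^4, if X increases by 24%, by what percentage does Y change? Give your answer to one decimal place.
136.4%

For Y = 6X^4:
If X → X(1 + 0.24)
Then Y → Y · (1 + 0.24)^4
     ≈ Y · 2.3642

Percentage change = ((1 + 0.24)^4 − 1) × 100% ≈ 136.4%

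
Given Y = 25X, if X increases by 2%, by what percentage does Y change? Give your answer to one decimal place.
2.0%

For Y = 25X:
If X → X(1 + 0.02)
Then Y → Y · (1 + 0.02)^1
     = Y · 1.0200

Percentage change = ((1 + 0.02)^1 − 1) × 100% = 2.0%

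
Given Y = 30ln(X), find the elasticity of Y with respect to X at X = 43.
Elasticity = 1/ln(43) ≈ 0.2659

Elasticity = (dY/dX) · (X/Y)

dY/dX = 30/X
At X = 43: dY/dX = 30/43, Y = 30·ln(43)

Elasticity = (30/43) · (43 / (30·ln(43))) = 1/ln(43) ≈ 0.2659

Interpretation: for a small percentage change in X, the percentage change in Y is approximately 0.27 times as large.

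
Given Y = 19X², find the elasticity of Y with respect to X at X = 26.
Elasticity = 2

Elasticity = (dY/dX) · (X/Y)

dY/dX = 38·X
At X = 26: dY/dX = 988, Y = 12844

Elasticity = 988 · (26 / 12844) = 2

Interpretation: for a small percentage change in X, the percentage change in Y is approximately 2.00 times as large.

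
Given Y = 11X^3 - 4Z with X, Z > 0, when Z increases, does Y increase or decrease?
Y decreases

Taking the partial derivative:
∂Y/∂Z = -4

∂Y/∂Z = -4 < 0 (assuming positive values)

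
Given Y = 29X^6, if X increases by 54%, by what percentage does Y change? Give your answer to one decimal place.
1233.9%

For Y = 29X^6:
If X → X(1 + 0.54)
Then Y → Y · (1 + 0.54)^6
     ≈ Y · 13.3390

Percentage change = ((1 + 0.54)^6 − 1) × 100% ≈ 1233.9%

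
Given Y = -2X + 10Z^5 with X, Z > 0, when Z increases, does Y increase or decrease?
Y increases

Taking the partial derivative:
∂Y/∂Z = 50Z^4

∂Y/∂Z = 50Z^4 > 0 (assuming positive values)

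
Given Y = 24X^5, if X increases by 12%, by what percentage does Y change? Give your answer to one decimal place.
76.2%

For Y = 24X^5:
If X → X(1 + 0.12)
Then Y → Y · (1 + 0.12)^5
     ≈ Y · 1.7623

Percentage change = ((1 + 0.12)^5 − 1) × 100% ≈ 76.2%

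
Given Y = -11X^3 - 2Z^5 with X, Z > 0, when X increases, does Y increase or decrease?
Y decreases

Taking the partial derivative:
∂Y/∂X = -33X^2

∂Y/∂X = -33X^2 < 0 (assuming positive values)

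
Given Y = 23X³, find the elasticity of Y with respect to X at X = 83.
Elasticity = 3

Elasticity = (dY/dX) · (X/Y)

dY/dX = 69·X²
At X = 83: dY/dX = 475341, Y = 13151101

Elasticity = 475341 · (83 / 13151101) = 3

Interpretation: for a small percentage change in X, the percentage change in Y is approximately 3.00 times as large.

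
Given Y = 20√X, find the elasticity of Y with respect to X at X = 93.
Elasticity = 1/2

Elasticity = (dY/dX) · (X/Y)

dY/dX = 10/√X
At X = 93: dY/dX = 10·√93/93, Y = 20·√93

Elasticity = (10·√93/93) · (93 / (20·√93)) = 1/2

Interpretation: for a small percentage change in X, the percentage change in Y is approximately 0.50 times as large.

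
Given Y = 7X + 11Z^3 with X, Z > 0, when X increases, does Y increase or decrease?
Y increases

Taking the partial derivative:
∂Y/∂X = 7

∂Y/∂X = 7 > 0 (assuming positive values)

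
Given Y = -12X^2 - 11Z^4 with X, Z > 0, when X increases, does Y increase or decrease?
Y decreases

Taking the partial derivative:
∂Y/∂X = -24X

∂Y/∂X = -24X < 0 (assuming positive values)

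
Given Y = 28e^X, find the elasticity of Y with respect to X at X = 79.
Elasticity = 79

Elasticity = (dY/dX) · (X/Y)

dY/dX = 28·e^X
At X = 79: dY/dX = 28·e^79, Y = 28·e^79

Elasticity = (28·e^79) · (79 / (28·e^79)) = 79

Interpretation: for a small percentage change in X, the percentage change in Y is approximately 79.00 times as large.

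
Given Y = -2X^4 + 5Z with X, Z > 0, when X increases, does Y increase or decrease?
Y decreases

Taking the partial derivative:
∂Y/∂X = -8X^3

∂Y/∂X = -8X^3 < 0 (assuming positive values)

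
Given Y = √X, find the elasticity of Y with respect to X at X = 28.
Elasticity = 1/2

Elasticity = (dY/dX) · (X/Y)

dY/dX = 1/(2·√X)
At X = 28: dY/dX = √7/28, Y = 2·√7

Elasticity = (√7/28) · (28 / (2·√7)) = 1/2

Interpretation: for a small percentage change in X, the percentage change in Y is approximately 0.50 times as large.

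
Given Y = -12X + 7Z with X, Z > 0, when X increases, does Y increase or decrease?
Y decreases

Taking the partial derivative:
∂Y/∂X = -12

∂Y/∂X = -12 < 0 (assuming positive values)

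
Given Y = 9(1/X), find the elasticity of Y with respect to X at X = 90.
Elasticity = -1

Elasticity = (dY/dX) · (X/Y)

dY/dX = -9/X²
At X = 90: dY/dX = -1/900, Y = 1/10

Elasticity = (-1/900) · (90 / (1/10)) = -1

Interpretation: for a small percentage change in X, the percentage change in Y is approximately -1.00 times as large.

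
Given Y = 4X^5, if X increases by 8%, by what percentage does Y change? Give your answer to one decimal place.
46.9%

For Y = 4X^5:
If X → X(1 + 0.08)
Then Y → Y · (1 + 0.08)^5
     ≈ Y · 1.4693

Percentage change = ((1 + 0.08)^5 − 1) × 100% ≈ 46.9%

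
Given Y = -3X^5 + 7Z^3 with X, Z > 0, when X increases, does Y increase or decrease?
Y decreases

Taking the partial derivative:
∂Y/∂X = -15X^4

∂Y/∂X = -15X^4 < 0 (assuming positive values)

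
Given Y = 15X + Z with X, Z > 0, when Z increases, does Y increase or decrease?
Y increases

Taking the partial derivative:
∂Y/∂Z = 1

∂Y/∂Z = 1 > 0 (assuming positive values)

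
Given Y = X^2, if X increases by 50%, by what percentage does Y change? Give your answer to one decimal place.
125.0%

For Y = X^2:
If X → X(1 + 0.5)
Then Y → Y · (1 + 0.5)^2
     = Y · 2.2500

Percentage change = ((1 + 0.5)^2 − 1) × 100% = 125.0%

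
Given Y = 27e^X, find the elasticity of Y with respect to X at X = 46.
Elasticity = 46

Elasticity = (dY/dX) · (X/Y)

dY/dX = 27·e^X
At X = 46: dY/dX = 27·e^46, Y = 27·e^46

Elasticity = (27·e^46) · (46 / (27·e^46)) = 46

Interpretation: for a small percentage change in X, the percentage change in Y is approximately 46.00 times as large.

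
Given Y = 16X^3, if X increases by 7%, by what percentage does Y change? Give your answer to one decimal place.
22.5%

For Y = 16X^3:
If X → X(1 + 0.07)
Then Y → Y · (1 + 0.07)^3
     ≈ Y · 1.2250

Percentage change = ((1 + 0.07)^3 − 1) × 100% ≈ 22.5%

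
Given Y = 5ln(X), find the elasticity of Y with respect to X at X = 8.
Elasticity = 1/ln(8) ≈ 0.4809

Elasticity = (dY/dX) · (X/Y)

dY/dX = 5/X
At X = 8: dY/dX = 5/8, Y = 5·ln(8)

Elasticity = (5/8) · (8 / (5·ln(8))) = 1/ln(8) ≈ 0.4809

Interpretation: for a small percentage change in X, the percentage change in Y is approximately 0.48 times as large.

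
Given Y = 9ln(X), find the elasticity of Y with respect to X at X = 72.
Elasticity = 1/ln(72) ≈ 0.2338

Elasticity = (dY/dX) · (X/Y)

dY/dX = 9/X
At X = 72: dY/dX = 1/8, Y = 9·ln(72)

Elasticity = (1/8) · (72 / (9·ln(72))) = 1/ln(72) ≈ 0.2338

Interpretation: for a small percentage change in X, the percentage change in Y is approximately 0.23 times as large.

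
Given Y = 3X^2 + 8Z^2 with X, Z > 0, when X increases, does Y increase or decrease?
Y increases

Taking the partial derivative:
∂Y/∂X = 6X

∂Y/∂X = 6X > 0 (assuming positive values)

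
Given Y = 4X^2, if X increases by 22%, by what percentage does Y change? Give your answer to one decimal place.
48.8%

For Y = 4X^2:
If X → X(1 + 0.22)
Then Y → Y · (1 + 0.22)^2
     = Y · 1.4884

Percentage change = ((1 + 0.22)^2 − 1) × 100% ≈ 48.8%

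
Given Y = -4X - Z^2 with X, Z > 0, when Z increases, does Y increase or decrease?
Y decreases

Taking the partial derivative:
∂Y/∂Z = -2Z

∂Y/∂Z = -2Z < 0 (assuming positive values)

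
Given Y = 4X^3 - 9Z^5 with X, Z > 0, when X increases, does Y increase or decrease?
Y increases

Taking the partial derivative:
∂Y/∂X = 12X^2

∂Y/∂X = 12X^2 > 0 (assuming positive values)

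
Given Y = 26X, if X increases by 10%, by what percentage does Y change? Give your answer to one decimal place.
10.0%

For Y = 26X:
If X → X(1 + 0.1)
Then Y → Y · (1 + 0.1)^1
     = Y · 1.1000

Percentage change = ((1 + 0.1)^1 − 1) × 100% = 10.0%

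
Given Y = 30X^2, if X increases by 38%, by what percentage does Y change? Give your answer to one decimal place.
90.4%

For Y = 30X^2:
If X → X(1 + 0.38)
Then Y → Y · (1 + 0.38)^2
     = Y · 1.9044

Percentage change = ((1 + 0.38)^2 − 1) × 100% ≈ 90.4%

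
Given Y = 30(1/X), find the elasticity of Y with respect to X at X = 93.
Elasticity = -1

Elasticity = (dY/dX) · (X/Y)

dY/dX = -30/X²
At X = 93: dY/dX = -10/2883, Y = 10/31

Elasticity = (-10/2883) · (93 / (10/31)) = -1

Interpretation: for a small percentage change in X, the percentage change in Y is approximately -1.00 times as large.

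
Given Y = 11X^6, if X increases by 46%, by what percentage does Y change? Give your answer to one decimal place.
868.5%

For Y = 11X^6:
If X → X(1 + 0.46)
Then Y → Y · (1 + 0.46)^6
     ≈ Y · 9.6854

Percentage change = ((1 + 0.46)^6 − 1) × 100% ≈ 868.5%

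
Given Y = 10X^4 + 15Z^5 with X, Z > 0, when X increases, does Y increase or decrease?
Y increases

Taking the partial derivative:
∂Y/∂X = 40X^3

∂Y/∂X = 40X^3 > 0 (assuming positive values)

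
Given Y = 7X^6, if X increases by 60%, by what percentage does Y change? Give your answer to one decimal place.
1577.7%

For Y = 7X^6:
If X → X(1 + 0.6)
Then Y → Y · (1 + 0.6)^6
     ≈ Y · 16.7772

Percentage change = ((1 + 0.6)^6 − 1) × 100% ≈ 1577.7%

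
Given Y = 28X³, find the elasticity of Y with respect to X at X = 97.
Elasticity = 3

Elasticity = (dY/dX) · (X/Y)

dY/dX = 84·X²
At X = 97: dY/dX = 790356, Y = 25554844

Elasticity = 790356 · (97 / 25554844) = 3

Interpretation: for a small percentage change in X, the percentage change in Y is approximately 3.00 times as large.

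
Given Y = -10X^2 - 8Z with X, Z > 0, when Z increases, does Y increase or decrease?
Y decreases

Taking the partial derivative:
∂Y/∂Z = -8

∂Y/∂Z = -8 < 0 (assuming positive values)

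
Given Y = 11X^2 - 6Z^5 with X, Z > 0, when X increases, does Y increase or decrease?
Y increases

Taking the partial derivative:
∂Y/∂X = 22X

∂Y/∂X = 22X > 0 (assuming positive values)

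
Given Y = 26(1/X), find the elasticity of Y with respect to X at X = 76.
Elasticity = -1

Elasticity = (dY/dX) · (X/Y)

dY/dX = -26/X²
At X = 76: dY/dX = -13/2888, Y = 13/38

Elasticity = (-13/2888) · (76 / (13/38)) = -1

Interpretation: for a small percentage change in X, the percentage change in Y is approximately -1.00 times as large.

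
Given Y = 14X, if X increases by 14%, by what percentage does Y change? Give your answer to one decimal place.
14.0%

For Y = 14X:
If X → X(1 + 0.14)
Then Y → Y · (1 + 0.14)^1
     = Y · 1.1400

Percentage change = ((1 + 0.14)^1 − 1) × 100% = 14.0%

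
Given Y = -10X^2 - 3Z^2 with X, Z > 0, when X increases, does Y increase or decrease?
Y decreases

Taking the partial derivative:
∂Y/∂X = -20X

∂Y/∂X = -20X < 0 (assuming positive values)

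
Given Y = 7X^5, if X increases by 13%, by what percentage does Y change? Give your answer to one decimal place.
84.2%

For Y = 7X^5:
If X → X(1 + 0.13)
Then Y → Y · (1 + 0.13)^5
     ≈ Y · 1.8424

Percentage change = ((1 + 0.13)^5 − 1) × 100% ≈ 84.2%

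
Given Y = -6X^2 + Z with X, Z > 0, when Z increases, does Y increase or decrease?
Y increases

Taking the partial derivative:
∂Y/∂Z = 1

∂Y/∂Z = 1 > 0 (assuming positive values)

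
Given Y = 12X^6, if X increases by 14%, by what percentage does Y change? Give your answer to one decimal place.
119.5%

For Y = 12X^6:
If X → X(1 + 0.14)
Then Y → Y · (1 + 0.14)^6
     ≈ Y · 2.1950

Percentage change = ((1 + 0.14)^6 − 1) × 100% ≈ 119.5%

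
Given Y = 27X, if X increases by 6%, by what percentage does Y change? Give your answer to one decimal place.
6.0%

For Y = 27X:
If X → X(1 + 0.06)
Then Y → Y · (1 + 0.06)^1
     = Y · 1.0600

Percentage change = ((1 + 0.06)^1 − 1) × 100% = 6.0%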